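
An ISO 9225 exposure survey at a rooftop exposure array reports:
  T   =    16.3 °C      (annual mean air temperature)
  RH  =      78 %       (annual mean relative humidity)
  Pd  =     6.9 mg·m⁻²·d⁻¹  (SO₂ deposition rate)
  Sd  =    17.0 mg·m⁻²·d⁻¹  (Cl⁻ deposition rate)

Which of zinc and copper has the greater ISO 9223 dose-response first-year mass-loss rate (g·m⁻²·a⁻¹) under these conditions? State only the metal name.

zinc: temperature factor f = -0.071·(6.3) = -0.4473
  sulphur-dioxide contribution → 0.6977 μm/a
  chloride contribution → 0.6563 μm/a
  total first-year rate 1.354 μm/a
  mass loss = 1.354 μm/a × 7.14 g/cm³ = 9.668 g·m⁻²·a⁻¹
copper: f(T) = -0.080·(T−10) [T>10 °C] = -0.5040
  sulphur-dioxide contribution → 0.5274 μm/a
  chloride contribution → 0.8115 μm/a
  total first-year rate 1.339 μm/a
  mass loss = 1.339 μm/a × 8.96 g/cm³ = 12 g·m⁻²·a⁻¹
Ordering by g·m⁻²·a⁻¹: copper (12) > zinc (9.67)

copper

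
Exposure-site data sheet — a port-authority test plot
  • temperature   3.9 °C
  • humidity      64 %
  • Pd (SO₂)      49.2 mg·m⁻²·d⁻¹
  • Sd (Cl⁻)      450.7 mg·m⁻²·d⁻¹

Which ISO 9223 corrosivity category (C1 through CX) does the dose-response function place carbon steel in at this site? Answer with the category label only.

C4

carbon steel: T≤10 °C ⇒ hinge +0.150·(3.9−10) = -0.9150
  Pd branch = 1.77·Pd^0.52·e^(0.02·RH+f) = 19.33 μm/a
  Sd branch = 0.102·Sd^0.62·e^(0.033·RH+0.04·T) = 43.55 μm/a
  r_corr = 19.33 + 43.55 = 62.88 μm/a
Category bounds: 50…80 μm/a bracket r_corr ⇒ C4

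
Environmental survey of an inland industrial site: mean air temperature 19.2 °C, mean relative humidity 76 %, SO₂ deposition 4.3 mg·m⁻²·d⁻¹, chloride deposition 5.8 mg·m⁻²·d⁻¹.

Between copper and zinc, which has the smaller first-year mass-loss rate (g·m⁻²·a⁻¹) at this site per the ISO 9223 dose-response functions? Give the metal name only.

copper: temperature factor f = -0.080·(9.2) = -0.7360
  sulphur-dioxide contribution → 0.3286 μm/a
  chloride contribution → 0.6511 μm/a
  total first-year rate 0.9798 μm/a
  mass loss = 0.9798 μm/a × 8.96 g/cm³ = 8.779 g·m⁻²·a⁻¹
zinc: temperature factor f = -0.071·(9.2) = -0.6532
  sulphur-dioxide contribution → 0.4207 μm/a
  chloride contribution → 0.4477 μm/a
  ⇒ r_corr(zinc) = 0.8684 μm/a
  mass loss = 0.8684 μm/a × 7.14 g/cm³ = 6.2 g·m⁻²·a⁻¹
Ordering by g·m⁻²·a⁻¹: copper (8.78) > zinc (6.2)

zinc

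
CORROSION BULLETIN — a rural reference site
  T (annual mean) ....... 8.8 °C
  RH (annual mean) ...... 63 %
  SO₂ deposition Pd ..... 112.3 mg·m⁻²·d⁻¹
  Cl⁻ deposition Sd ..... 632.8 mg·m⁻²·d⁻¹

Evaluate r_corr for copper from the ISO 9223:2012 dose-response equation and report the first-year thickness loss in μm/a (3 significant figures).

r_corr = 1.51 μm/a

copper: T≤10 °C ⇒ hinge +0.126·(8.8−10) = -0.1512
  sulphur-dioxide contribution → 0.6397 μm/a
  chloride contribution → 0.8696 μm/a
  total first-year rate 1.509 μm/a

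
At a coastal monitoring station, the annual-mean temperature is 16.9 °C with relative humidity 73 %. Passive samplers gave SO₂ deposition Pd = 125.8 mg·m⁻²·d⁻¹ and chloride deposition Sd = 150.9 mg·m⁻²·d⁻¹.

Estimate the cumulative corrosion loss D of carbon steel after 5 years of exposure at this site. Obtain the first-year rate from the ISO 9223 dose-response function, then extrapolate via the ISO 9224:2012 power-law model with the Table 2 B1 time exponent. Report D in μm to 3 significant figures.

carbon steel: f(T) = -0.054·(T−10) [T>10 °C] = -0.3726
  Pd branch = 1.77·Pd^0.52·e^(0.02·RH+f) = 64.87 μm/a
  Sd branch = 0.102·Sd^0.62·e^(0.033·RH+0.04·T) = 50.02 μm/a
  r_corr = 64.87 + 50.02 = 114.9 μm/a
Long-term exponent b (ISO 9224 Table 2, B1) = 0.523
  D(5) = 114.9 × 5^0.523 = 114.9 × 2.32 = 266.6 μm

D(5) = 267 μm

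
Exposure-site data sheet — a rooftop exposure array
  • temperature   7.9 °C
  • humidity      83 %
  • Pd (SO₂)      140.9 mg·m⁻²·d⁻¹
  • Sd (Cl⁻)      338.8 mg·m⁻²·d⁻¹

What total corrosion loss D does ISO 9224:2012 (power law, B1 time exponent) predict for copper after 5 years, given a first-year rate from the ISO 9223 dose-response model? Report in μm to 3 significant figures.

copper: T≤10 °C ⇒ hinge +0.126·(7.9−10) = -0.2646
  SO₂ term: 0.0053·140.9^0.26·exp(0.059·83-0.2646) = 1.972
  Cl⁻ term: 0.01025·338.8^0.27·exp(0.036·83+0.049·7.9) = 1.444
  sum: 1.972 + 1.444 → r_corr = 3.416 μm/a
Long-term exponent b (ISO 9224 Table 2, B1) = 0.667
  D(5) = 3.416 × 5^0.667 = 3.416 × 2.926 = 9.993 μm

D(5) = 9.99 μm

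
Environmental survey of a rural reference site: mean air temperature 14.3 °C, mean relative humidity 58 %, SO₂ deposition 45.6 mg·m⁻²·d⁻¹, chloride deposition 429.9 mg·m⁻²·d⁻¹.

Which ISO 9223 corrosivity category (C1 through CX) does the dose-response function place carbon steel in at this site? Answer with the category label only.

C5

carbon steel: T>10 °C ⇒ hinge -0.054·(14.3−10) = -0.2322
  Pd branch = 1.77·Pd^0.52·e^(0.02·RH+f) = 32.63 μm/a
  Sd branch = 0.102·Sd^0.62·e^(0.033·RH+0.04·T) = 52.59 μm/a
  sum: 32.63 + 52.59 → r_corr = 85.22 μm/a
Category bounds: 80…200 μm/a bracket r_corr ⇒ C5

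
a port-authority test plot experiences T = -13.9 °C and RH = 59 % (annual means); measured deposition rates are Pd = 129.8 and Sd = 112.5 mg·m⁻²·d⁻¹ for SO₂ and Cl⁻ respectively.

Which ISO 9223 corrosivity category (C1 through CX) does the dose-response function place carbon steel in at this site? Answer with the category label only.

carbon steel: temperature factor f = +0.150·(-23.9) = -3.5850
  Pd branch = 1.77·Pd^0.52·e^(0.02·RH+f) = 2.006 μm/a
  Sd branch = 0.102·Sd^0.62·e^(0.033·RH+0.04·T) = 7.663 μm/a
  sum: 2.006 + 7.663 → r_corr = 9.67 μm/a
9.67 μm/a falls in (1.3, 25] for carbon steel → category C2

C2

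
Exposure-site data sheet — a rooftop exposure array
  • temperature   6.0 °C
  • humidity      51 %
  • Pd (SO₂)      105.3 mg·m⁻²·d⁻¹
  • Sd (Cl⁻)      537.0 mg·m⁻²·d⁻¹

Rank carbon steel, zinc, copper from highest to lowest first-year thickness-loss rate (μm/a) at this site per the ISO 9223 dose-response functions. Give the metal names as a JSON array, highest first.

["carbon steel", "zinc", "copper"]

carbon steel: T≤10 °C ⇒ hinge +0.150·(6.0−10) = -0.6000
  SO₂ term: 1.77·105.3^0.52·exp(0.02·51-0.6000) = 30.34
  Cl⁻ term: 0.102·537.0^0.62·exp(0.033·51+0.04·6.0) = 34.38
  sum: 30.34 + 34.38 → r_corr = 64.72 μm/a
zinc: temperature factor f = +0.038·(-4.0) = -0.1520
  SO₂ term: 0.0129·105.3^0.44·exp(0.046·51-0.1520) = 0.898
  Sd branch = 0.0175·Sd^0.57·e^(0.008·RH+0.085·T) = 1.577 μm/a
  sum: 0.898 + 1.577 → r_corr = 2.475 μm/a
copper: temperature factor f = +0.126·(-4.0) = -0.5040
  SO₂ term: 0.0053·105.3^0.26·exp(0.059·51-0.5040) = 0.2178
  Cl⁻ term: 0.01025·537.0^0.27·exp(0.036·51+0.049·6.0) = 0.4708
  r_corr = 0.2178 + 0.4708 = 0.6886 μm/a
Ordering by μm/a: carbon steel (64.7) > zinc (2.47) > copper (0.689)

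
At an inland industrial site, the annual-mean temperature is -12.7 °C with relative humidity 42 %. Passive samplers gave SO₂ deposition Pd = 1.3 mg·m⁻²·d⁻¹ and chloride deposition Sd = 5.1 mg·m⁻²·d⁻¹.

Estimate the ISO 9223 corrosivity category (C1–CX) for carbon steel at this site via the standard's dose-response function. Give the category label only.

C1

carbon steel: T≤10 °C ⇒ hinge +0.150·(-12.7−10) = -3.4050
  sulphur-dioxide contribution → 0.156 μm/a
  chloride contribution → 0.6739 μm/a
  ⇒ r_corr(carbon steel) = 0.83 μm/a
0.83 μm/a falls in (0, 1.3] for carbon steel → category C1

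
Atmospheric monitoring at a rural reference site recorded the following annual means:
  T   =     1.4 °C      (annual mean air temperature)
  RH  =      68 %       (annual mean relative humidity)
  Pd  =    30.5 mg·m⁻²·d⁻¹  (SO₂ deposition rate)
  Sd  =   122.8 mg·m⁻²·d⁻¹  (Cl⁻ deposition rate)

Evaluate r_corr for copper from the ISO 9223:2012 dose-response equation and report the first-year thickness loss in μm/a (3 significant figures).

copper: temperature factor f = +0.126·(-8.6) = -1.0836
  SO₂ term: 0.0053·30.5^0.26·exp(0.059·68-1.0836) = 0.241
  Cl⁻ term: 0.01025·122.8^0.27·exp(0.036·68+0.049·1.4) = 0.4653
  r_corr = 0.241 + 0.4653 = 0.7063 μm/a

r_corr = 0.706 μm/a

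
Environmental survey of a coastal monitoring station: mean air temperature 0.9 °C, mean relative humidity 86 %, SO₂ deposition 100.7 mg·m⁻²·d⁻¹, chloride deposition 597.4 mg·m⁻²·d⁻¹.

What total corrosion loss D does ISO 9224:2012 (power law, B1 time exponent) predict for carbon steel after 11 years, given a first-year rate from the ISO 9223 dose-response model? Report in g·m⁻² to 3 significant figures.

carbon steel: f(T) = +0.150·(T−10) [T≤10 °C] = -1.3650
  sulphur-dioxide contribution → 27.78 μm/a
  chloride contribution → 95.07 μm/a
  ⇒ r_corr(carbon steel) = 122.9 μm/a
ISO 9224: D(t) = r_corr · t^b with b = 0.523 (carbon steel, B1)
  D(11) = 122.9 × 11^0.523 = 122.9 × 3.505 = 430.6 μm
  Mass loss = 430.6 μm × 7.85 g/cm³ = 3380 g·m⁻²

D(11) = 3.38e+03 g·m⁻²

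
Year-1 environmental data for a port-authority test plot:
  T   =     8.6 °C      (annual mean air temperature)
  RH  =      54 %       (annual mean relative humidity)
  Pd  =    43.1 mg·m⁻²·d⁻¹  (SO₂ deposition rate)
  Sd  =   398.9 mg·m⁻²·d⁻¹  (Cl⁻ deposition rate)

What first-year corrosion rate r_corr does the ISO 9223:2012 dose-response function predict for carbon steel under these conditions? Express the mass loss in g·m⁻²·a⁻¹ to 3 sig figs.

carbon steel: temperature factor f = +0.150·(-1.4) = -0.2100
  Pd branch = 1.77·Pd^0.52·e^(0.02·RH+f) = 29.9 μm/a
  Sd branch = 0.102·Sd^0.62·e^(0.033·RH+0.04·T) = 35.03 μm/a
  sum: 29.9 + 35.03 → r_corr = 64.94 μm/a
Convert to mass loss: 64.94 μm/a × 7.85 g/cm³ = 509.7 g·m⁻²·a⁻¹

r_corr = 510 g·m⁻²·a⁻¹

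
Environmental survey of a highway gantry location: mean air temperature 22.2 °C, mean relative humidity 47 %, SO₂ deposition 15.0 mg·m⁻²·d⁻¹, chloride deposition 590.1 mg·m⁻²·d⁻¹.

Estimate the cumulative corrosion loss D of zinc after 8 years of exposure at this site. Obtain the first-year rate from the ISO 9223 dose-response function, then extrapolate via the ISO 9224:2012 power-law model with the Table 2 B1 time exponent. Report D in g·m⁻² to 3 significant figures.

zinc: T>10 °C ⇒ hinge -0.071·(22.2−10) = -0.8662
  sulphur-dioxide contribution → 0.1552 μm/a
  chloride contribution → 6.387 μm/a
  ⇒ r_corr(zinc) = 6.542 μm/a
Long-term exponent b (ISO 9224 Table 2, B1) = 0.813
  D(8) = 6.542 × 8^0.813 = 6.542 × 5.423 = 35.47 μm
  Mass loss = 35.47 μm × 7.14 g/cm³ = 253.3 g·m⁻²

D(8) = 253 g·m⁻²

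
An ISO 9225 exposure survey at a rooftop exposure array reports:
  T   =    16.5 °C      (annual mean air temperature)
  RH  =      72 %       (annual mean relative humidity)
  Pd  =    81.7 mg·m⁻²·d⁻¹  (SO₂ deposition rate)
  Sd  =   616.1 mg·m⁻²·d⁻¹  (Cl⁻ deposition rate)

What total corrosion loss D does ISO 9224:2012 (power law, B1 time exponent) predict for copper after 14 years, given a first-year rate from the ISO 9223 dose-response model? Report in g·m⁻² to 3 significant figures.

copper: T>10 °C ⇒ hinge -0.080·(16.5−10) = -0.5200
  sulphur-dioxide contribution → 0.6926 μm/a
  chloride contribution → 1.741 μm/a
  total first-year rate 2.433 μm/a
Long-term exponent b (ISO 9224 Table 2, B1) = 0.667
  D(14) = 2.433 × 14^0.667 = 2.433 × 5.814 = 14.15 μm
  Mass loss = 14.15 μm × 8.96 g/cm³ = 126.8 g·m⁻²

D(14) = 127 g·m⁻²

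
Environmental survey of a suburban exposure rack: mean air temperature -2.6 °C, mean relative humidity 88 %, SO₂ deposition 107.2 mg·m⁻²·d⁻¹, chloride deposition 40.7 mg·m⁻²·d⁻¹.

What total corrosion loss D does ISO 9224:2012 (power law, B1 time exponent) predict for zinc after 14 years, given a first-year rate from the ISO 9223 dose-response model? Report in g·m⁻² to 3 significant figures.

D(14) = 233 g·m⁻²

zinc: temperature factor f = +0.038·(-12.6) = -0.4788
  sulphur-dioxide contribution → 3.581 μm/a
  chloride contribution → 0.2346 μm/a
  total first-year rate 3.815 μm/a
ISO 9224: D(t) = r_corr · t^b with b = 0.813 (zinc, B1)
  D(14) = 3.815 × 14^0.813 = 3.815 × 8.547 = 32.61 μm
  Mass loss = 32.61 μm × 7.14 g/cm³ = 232.8 g·m⁻²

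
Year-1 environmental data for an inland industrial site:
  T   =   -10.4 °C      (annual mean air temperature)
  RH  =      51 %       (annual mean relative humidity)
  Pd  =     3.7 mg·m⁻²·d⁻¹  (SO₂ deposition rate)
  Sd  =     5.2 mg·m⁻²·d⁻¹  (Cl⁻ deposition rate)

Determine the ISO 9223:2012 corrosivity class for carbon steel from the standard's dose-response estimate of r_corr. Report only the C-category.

carbon steel: T≤10 °C ⇒ hinge +0.150·(-10.4−10) = -3.0600
  Pd branch = 1.77·Pd^0.52·e^(0.02·RH+f) = 0.4544 μm/a
  Sd branch = 0.102·Sd^0.62·e^(0.033·RH+0.04·T) = 1.006 μm/a
  sum: 0.4544 + 1.006 → r_corr = 1.461 μm/a
ISO 9223 Table 2 (carbon steel): 1.3 < 1.46 ≤ 25 μm/a ⇒ C2

C2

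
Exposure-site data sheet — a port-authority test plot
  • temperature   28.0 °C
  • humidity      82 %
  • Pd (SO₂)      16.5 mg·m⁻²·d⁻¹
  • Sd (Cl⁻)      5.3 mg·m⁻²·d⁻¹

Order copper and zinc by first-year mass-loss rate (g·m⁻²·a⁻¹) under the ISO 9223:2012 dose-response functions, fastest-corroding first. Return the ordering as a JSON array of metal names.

copper: f(T) = -0.080·(T−10) [T>10 °C] = -1.4400
  Pd branch = 0.0053·Pd^0.26·e^(0.059·RH+f) = 0.3285 μm/a
  Cl⁻ term: 0.01025·5.3^0.27·exp(0.036·82+0.049·28.0) = 1.214
  r_corr = 0.3285 + 1.214 = 1.542 μm/a
  mass loss = 1.542 μm/a × 8.96 g/cm³ = 13.82 g·m⁻²·a⁻¹
zinc: temperature factor f = -0.071·(18.0) = -1.2780
  Pd branch = 0.0129·Pd^0.44·e^(0.046·RH+f) = 0.5363 μm/a
  Cl⁻ term: 0.0175·5.3^0.57·exp(0.008·82+0.085·28.0) = 0.9427
  sum: 0.5363 + 0.9427 → r_corr = 1.479 μm/a
  mass loss = 1.479 μm/a × 7.14 g/cm³ = 10.56 g·m⁻²·a⁻¹
Ordering by g·m⁻²·a⁻¹: copper (13.8) > zinc (10.6)

["copper", "zinc"]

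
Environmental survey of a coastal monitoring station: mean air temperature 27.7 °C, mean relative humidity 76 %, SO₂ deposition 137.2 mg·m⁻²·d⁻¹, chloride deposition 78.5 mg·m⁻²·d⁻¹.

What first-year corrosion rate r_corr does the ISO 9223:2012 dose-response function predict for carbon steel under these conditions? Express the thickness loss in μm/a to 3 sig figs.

r_corr = 97.0 μm/a

carbon steel: temperature factor f = -0.054·(17.7) = -0.9558
  Pd branch = 1.77·Pd^0.52·e^(0.02·RH+f) = 40.22 μm/a
  Sd branch = 0.102·Sd^0.62·e^(0.033·RH+0.04·T) = 56.73 μm/a
  sum: 40.22 + 56.73 → r_corr = 96.95 μm/a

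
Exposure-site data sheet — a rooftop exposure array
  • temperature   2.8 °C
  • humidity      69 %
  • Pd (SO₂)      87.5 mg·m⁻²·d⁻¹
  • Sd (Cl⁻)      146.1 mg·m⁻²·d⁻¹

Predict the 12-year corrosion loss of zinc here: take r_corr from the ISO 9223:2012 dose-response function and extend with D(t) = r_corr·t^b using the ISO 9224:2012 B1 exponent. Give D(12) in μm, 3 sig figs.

zinc: temperature factor f = +0.038·(-7.2) = -0.2736
  Pd branch = 0.0129·Pd^0.44·e^(0.046·RH+f) = 1.678 μm/a
  Sd branch = 0.0175·Sd^0.57·e^(0.008·RH+0.085·T) = 0.6607 μm/a
  r_corr = 1.678 + 0.6607 = 2.338 μm/a
Long-term exponent b (ISO 9224 Table 2, B1) = 0.813
  D(12) = 2.338 × 12^0.813 = 2.338 × 7.54 = 17.63 μm

D(12) = 17.6 μm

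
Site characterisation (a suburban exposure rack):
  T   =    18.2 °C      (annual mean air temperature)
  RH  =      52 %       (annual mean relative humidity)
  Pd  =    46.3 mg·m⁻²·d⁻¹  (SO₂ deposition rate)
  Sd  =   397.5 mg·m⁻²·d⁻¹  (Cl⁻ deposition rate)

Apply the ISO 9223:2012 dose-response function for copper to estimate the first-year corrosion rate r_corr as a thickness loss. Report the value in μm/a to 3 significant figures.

copper: temperature factor f = -0.080·(8.2) = -0.6560
  sulphur-dioxide contribution → 0.1603 μm/a
  chloride contribution → 0.8182 μm/a
  total first-year rate 0.9784 μm/a

r_corr = 0.978 μm/a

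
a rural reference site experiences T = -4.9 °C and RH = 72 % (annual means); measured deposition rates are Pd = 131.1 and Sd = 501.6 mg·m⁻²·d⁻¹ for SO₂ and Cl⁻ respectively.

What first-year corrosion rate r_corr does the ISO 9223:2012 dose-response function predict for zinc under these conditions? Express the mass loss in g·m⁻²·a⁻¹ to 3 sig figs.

zinc: temperature factor f = +0.038·(-14.9) = -0.5662
  Pd branch = 0.0129·Pd^0.44·e^(0.046·RH+f) = 1.717 μm/a
  Sd branch = 0.0175·Sd^0.57·e^(0.008·RH+0.085·T) = 0.7104 μm/a
  r_corr = 1.717 + 0.7104 = 2.428 μm/a
Convert to mass loss: 2.428 μm/a × 7.14 g/cm³ = 17.33 g·m⁻²·a⁻¹

r_corr = 17.3 g·m⁻²·a⁻¹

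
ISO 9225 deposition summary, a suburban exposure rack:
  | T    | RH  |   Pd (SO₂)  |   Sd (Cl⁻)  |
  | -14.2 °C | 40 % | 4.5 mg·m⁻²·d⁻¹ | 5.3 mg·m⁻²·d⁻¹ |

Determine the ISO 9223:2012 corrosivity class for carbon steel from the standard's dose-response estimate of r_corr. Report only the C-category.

C1

carbon steel: temperature factor f = +0.150·(-24.2) = -3.6300
  sulphur-dioxide contribution → 0.2283 μm/a
  chloride contribution → 0.6085 μm/a
  total first-year rate 0.8368 μm/a
ISO 9223 Table 2 (carbon steel): 0 < 0.837 ≤ 1.3 μm/a ⇒ C1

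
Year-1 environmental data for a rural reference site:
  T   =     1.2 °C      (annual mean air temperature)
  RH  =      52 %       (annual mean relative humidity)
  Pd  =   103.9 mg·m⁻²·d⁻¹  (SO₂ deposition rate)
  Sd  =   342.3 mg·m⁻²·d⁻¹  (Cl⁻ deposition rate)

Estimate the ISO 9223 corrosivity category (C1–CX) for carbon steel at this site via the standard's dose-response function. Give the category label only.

C3

carbon steel: T≤10 °C ⇒ hinge +0.150·(1.2−10) = -1.3200
  Pd branch = 1.77·Pd^0.52·e^(0.02·RH+f) = 14.96 μm/a
  Sd branch = 0.102·Sd^0.62·e^(0.033·RH+0.04·T) = 22.18 μm/a
  sum: 14.96 + 22.18 → r_corr = 37.15 μm/a
37.1 μm/a falls in (25, 50] for carbon steel → category C3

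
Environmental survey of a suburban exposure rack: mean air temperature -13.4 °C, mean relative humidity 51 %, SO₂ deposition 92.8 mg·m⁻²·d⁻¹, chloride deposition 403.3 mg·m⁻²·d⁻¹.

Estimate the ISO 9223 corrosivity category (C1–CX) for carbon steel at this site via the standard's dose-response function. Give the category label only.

C2

carbon steel: f(T) = +0.150·(T−10) [T≤10 °C] = -3.5100
  SO₂ term: 1.77·92.8^0.52·exp(0.02·51-3.5100) = 1.548
  Cl⁻ term: 0.102·403.3^0.62·exp(0.033·51+0.04·-13.4) = 13.25
  sum: 1.548 + 13.25 → r_corr = 14.8 μm/a
14.8 μm/a falls in (1.3, 25] for carbon steel → category C2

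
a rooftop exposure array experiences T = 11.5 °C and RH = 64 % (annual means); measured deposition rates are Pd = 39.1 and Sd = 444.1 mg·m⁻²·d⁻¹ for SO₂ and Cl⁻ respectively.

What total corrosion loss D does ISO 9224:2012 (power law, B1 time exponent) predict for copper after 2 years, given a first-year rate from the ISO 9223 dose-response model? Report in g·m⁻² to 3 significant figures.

D(2) = 20.9 g·m⁻²

copper: f(T) = -0.080·(T−10) [T>10 °C] = -0.1200
  SO₂ term: 0.0053·39.1^0.26·exp(0.059·64-0.1200) = 0.5321
  Sd branch = 0.01025·Sd^0.27·e^(0.036·RH+0.049·T) = 0.9352 μm/a
  sum: 0.5321 + 0.9352 → r_corr = 1.467 μm/a
Long-term exponent b (ISO 9224 Table 2, B1) = 0.667
  D(2) = 1.467 × 2^0.667 = 1.467 × 1.588 = 2.33 μm
  Mass loss = 2.33 μm × 8.96 g/cm³ = 20.87 g·m⁻²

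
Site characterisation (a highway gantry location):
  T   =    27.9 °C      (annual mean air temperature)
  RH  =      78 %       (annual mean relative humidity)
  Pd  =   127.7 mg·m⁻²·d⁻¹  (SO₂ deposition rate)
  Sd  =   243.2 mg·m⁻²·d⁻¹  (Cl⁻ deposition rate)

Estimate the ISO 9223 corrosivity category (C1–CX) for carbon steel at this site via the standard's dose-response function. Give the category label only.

carbon steel: T>10 °C ⇒ hinge -0.054·(27.9−10) = -0.9666
  sulphur-dioxide contribution → 39.89 μm/a
  chloride contribution → 123.2 μm/a
  total first-year rate 163 μm/a
ISO 9223 Table 2 (carbon steel): 80 < 163 ≤ 200 μm/a ⇒ C5

C5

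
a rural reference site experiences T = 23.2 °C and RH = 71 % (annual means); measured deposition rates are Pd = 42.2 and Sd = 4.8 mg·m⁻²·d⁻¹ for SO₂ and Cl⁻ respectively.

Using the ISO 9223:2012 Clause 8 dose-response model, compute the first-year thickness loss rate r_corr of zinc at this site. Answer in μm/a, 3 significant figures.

r_corr = 1.23 μm/a

zinc: temperature factor f = -0.071·(13.2) = -0.9372
  SO₂ term: 0.0129·42.2^0.44·exp(0.046·71-0.9372) = 0.6872
  Cl⁻ term: 0.0175·4.8^0.57·exp(0.008·71+0.085·23.2) = 0.5426
  sum: 0.6872 + 0.5426 → r_corr = 1.23 μm/a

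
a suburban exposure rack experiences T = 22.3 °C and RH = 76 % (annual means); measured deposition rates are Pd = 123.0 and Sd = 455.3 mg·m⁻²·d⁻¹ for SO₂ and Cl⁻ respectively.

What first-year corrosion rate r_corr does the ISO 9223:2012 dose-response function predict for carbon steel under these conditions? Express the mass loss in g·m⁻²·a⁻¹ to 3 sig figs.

carbon steel: f(T) = -0.054·(T−10) [T>10 °C] = -0.6642
  Pd branch = 1.77·Pd^0.52·e^(0.02·RH+f) = 50.86 μm/a
  Sd branch = 0.102·Sd^0.62·e^(0.033·RH+0.04·T) = 135.9 μm/a
  r_corr = 50.86 + 135.9 = 186.8 μm/a
Convert to mass loss: 186.8 μm/a × 7.85 g/cm³ = 1466 g·m⁻²·a⁻¹

r_corr = 1.47e+03 g·m⁻²·a⁻¹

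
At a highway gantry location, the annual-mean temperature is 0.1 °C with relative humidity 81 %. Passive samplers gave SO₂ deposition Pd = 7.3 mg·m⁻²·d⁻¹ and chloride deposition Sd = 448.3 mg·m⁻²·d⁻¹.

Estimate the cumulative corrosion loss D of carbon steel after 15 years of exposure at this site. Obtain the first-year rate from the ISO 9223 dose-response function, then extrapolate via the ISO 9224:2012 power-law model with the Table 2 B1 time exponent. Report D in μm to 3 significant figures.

carbon steel: f(T) = +0.150·(T−10) [T≤10 °C] = -1.4850
  SO₂ term: 1.77·7.3^0.52·exp(0.02·81-1.4850) = 5.695
  Sd branch = 0.102·Sd^0.62·e^(0.033·RH+0.04·T) = 65.34 μm/a
  sum: 5.695 + 65.34 → r_corr = 71.04 μm/a
Power-law: D(15) = r_corr · 15^0.523
  D(15) = 71.04 × 15^0.523 = 71.04 × 4.122 = 292.8 μm

D(15) = 293 μm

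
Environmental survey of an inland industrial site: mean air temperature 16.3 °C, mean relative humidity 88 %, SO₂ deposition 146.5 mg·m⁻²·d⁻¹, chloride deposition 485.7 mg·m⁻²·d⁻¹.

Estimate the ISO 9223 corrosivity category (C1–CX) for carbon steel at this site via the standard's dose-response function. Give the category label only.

CX

carbon steel: f(T) = -0.054·(T−10) [T>10 °C] = -0.3402
  Pd branch = 1.77·Pd^0.52·e^(0.02·RH+f) = 97.91 μm/a
  Cl⁻ term: 0.102·485.7^0.62·exp(0.033·88+0.04·16.3) = 165.4
  sum: 97.91 + 165.4 → r_corr = 263.3 μm/a
Category bounds: 200…700 μm/a bracket r_corr ⇒ CX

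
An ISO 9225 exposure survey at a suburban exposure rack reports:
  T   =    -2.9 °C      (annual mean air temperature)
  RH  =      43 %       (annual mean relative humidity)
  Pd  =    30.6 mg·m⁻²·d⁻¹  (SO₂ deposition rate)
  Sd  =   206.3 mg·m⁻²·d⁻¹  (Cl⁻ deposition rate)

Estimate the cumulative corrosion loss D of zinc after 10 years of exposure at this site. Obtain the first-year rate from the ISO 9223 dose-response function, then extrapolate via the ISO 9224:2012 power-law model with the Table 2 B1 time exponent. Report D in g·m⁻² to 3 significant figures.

D(10) = 30.6 g·m⁻²

zinc: f(T) = +0.038·(T−10) [T≤10 °C] = -0.4902
  Pd branch = 0.0129·Pd^0.44·e^(0.046·RH+f) = 0.2573 μm/a
  Cl⁻ term: 0.0175·206.3^0.57·exp(0.008·43+0.085·-2.9) = 0.4024
  r_corr = 0.2573 + 0.4024 = 0.6597 μm/a
Long-term exponent b (ISO 9224 Table 2, B1) = 0.813
  D(10) = 0.6597 × 10^0.813 = 0.6597 × 6.501 = 4.289 μm
  Mass loss = 4.289 μm × 7.14 g/cm³ = 30.62 g·m⁻²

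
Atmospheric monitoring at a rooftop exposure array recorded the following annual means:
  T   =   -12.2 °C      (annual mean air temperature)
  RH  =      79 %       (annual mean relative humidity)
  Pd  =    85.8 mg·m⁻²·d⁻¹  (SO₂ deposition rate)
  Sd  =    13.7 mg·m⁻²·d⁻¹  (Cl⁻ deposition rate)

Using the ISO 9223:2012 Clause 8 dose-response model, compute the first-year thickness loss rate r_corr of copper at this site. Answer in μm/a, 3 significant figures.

r_corr = 0.305 μm/a

copper: f(T) = +0.126·(T−10) [T≤10 °C] = -2.7972
  SO₂ term: 0.0053·85.8^0.26·exp(0.059·79-2.7972) = 0.1087
  Sd branch = 0.01025·Sd^0.27·e^(0.036·RH+0.049·T) = 0.1964 μm/a
  sum: 0.1087 + 0.1964 → r_corr = 0.3052 μm/a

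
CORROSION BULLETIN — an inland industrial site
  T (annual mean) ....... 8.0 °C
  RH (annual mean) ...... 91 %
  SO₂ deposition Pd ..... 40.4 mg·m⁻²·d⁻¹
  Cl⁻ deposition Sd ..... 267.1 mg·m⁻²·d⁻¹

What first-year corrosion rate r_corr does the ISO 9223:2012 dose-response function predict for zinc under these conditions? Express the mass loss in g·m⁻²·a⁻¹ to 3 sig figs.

r_corr = 40.9 g·m⁻²·a⁻¹

zinc: T≤10 °C ⇒ hinge +0.038·(8.0−10) = -0.0760
  SO₂ term: 0.0129·40.4^0.44·exp(0.046·91-0.0760) = 4.003
  Cl⁻ term: 0.0175·267.1^0.57·exp(0.008·91+0.085·8.0) = 1.729
  r_corr = 4.003 + 1.729 = 5.731 μm/a
Convert to mass loss: 5.731 μm/a × 7.14 g/cm³ = 40.92 g·m⁻²·a⁻¹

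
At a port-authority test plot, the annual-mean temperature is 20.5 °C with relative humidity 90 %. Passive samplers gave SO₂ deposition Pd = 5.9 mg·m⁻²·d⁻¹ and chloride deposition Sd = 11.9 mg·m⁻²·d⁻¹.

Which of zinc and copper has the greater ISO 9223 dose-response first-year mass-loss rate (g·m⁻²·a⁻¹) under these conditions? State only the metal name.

zinc: T>10 °C ⇒ hinge -0.071·(20.5−10) = -0.7455
  SO₂ term: 0.0129·5.9^0.44·exp(0.046·90-0.7455) = 0.8394
  Cl⁻ term: 0.0175·11.9^0.57·exp(0.008·90+0.085·20.5) = 0.8425
  r_corr = 0.8394 + 0.8425 = 1.682 μm/a
  mass loss = 1.682 μm/a × 7.14 g/cm³ = 12.01 g·m⁻²·a⁻¹
copper: f(T) = -0.080·(T−10) [T>10 °C] = -0.8400
  SO₂ term: 0.0053·5.9^0.26·exp(0.059·90-0.8400) = 0.7345
  Cl⁻ term: 0.01025·11.9^0.27·exp(0.036·90+0.049·20.5) = 1.395
  sum: 0.7345 + 1.395 → r_corr = 2.129 μm/a
  mass loss = 2.129 μm/a × 8.96 g/cm³ = 19.08 g·m⁻²·a⁻¹
Ordering by g·m⁻²·a⁻¹: copper (19.1) > zinc (12)

copper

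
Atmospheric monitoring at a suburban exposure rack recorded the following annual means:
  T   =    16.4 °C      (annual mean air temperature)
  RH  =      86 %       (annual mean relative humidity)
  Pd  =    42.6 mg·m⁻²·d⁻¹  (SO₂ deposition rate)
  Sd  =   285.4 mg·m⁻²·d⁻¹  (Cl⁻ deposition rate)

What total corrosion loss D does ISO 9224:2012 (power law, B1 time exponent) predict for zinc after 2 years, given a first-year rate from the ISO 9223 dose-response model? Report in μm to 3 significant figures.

D(2) = 10.1 μm

zinc: f(T) = -0.071·(T−10) [T>10 °C] = -0.4544
  Pd branch = 0.0129·Pd^0.44·e^(0.046·RH+f) = 2.23 μm/a
  Sd branch = 0.0175·Sd^0.57·e^(0.008·RH+0.085·T) = 3.522 μm/a
  r_corr = 2.23 + 3.522 = 5.752 μm/a
Power-law: D(2) = r_corr · 2^0.813
  D(2) = 5.752 × 2^0.813 = 5.752 × 1.757 = 10.11 μm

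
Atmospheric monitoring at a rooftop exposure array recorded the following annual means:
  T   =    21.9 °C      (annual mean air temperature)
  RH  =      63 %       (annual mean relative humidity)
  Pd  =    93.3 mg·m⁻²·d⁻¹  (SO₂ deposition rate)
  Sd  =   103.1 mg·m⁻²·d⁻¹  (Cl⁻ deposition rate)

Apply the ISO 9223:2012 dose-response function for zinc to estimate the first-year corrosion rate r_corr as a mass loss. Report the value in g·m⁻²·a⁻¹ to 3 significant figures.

r_corr = 24.0 g·m⁻²·a⁻¹

zinc: temperature factor f = -0.071·(11.9) = -0.8449
  SO₂ term: 0.0129·93.3^0.44·exp(0.046·63-0.8449) = 0.7396
  Sd branch = 0.0175·Sd^0.57·e^(0.008·RH+0.085·T) = 2.618 μm/a
  sum: 0.7396 + 2.618 → r_corr = 3.357 μm/a
Convert to mass loss: 3.357 μm/a × 7.14 g/cm³ = 23.97 g·m⁻²·a⁻¹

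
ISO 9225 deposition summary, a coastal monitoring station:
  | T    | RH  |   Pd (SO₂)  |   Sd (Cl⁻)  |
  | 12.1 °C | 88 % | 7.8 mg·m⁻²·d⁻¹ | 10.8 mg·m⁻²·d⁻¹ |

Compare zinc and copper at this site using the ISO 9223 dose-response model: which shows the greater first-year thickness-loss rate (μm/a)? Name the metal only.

zinc: f(T) = -0.071·(T−10) [T>10 °C] = -0.1491
  Pd branch = 0.0129·Pd^0.44·e^(0.046·RH+f) = 1.572 μm/a
  Cl⁻ term: 0.0175·10.8^0.57·exp(0.008·88+0.085·12.1) = 0.3842
  r_corr = 1.572 + 0.3842 = 1.956 μm/a
copper: f(T) = -0.080·(T−10) [T>10 °C] = -0.1680
  Pd branch = 0.0053·Pd^0.26·e^(0.059·RH+f) = 1.374 μm/a
  Cl⁻ term: 0.01025·10.8^0.27·exp(0.036·88+0.049·12.1) = 0.8377
  r_corr = 1.374 + 0.8377 = 2.212 μm/a
Ordering by μm/a: copper (2.21) > zinc (1.96)

copper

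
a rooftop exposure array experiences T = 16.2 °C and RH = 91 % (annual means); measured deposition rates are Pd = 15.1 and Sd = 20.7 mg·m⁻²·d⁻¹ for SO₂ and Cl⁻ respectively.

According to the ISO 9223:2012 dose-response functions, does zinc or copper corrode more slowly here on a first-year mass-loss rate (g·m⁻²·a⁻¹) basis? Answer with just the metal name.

zinc

zinc: f(T) = -0.071·(T−10) [T>10 °C] = -0.4402
  SO₂ term: 0.0129·15.1^0.44·exp(0.046·91-0.4402) = 1.804
  Sd branch = 0.0175·Sd^0.57·e^(0.008·RH+0.085·T) = 0.8079 μm/a
  sum: 1.804 + 0.8079 → r_corr = 2.611 μm/a
  mass loss = 2.611 μm/a × 7.14 g/cm³ = 18.65 g·m⁻²·a⁻¹
copper: f(T) = -0.080·(T−10) [T>10 °C] = -0.4960
  Pd branch = 0.0053·Pd^0.26·e^(0.059·RH+f) = 1.403 μm/a
  Cl⁻ term: 0.01025·20.7^0.27·exp(0.036·91+0.049·16.2) = 1.36
  sum: 1.403 + 1.36 → r_corr = 2.763 μm/a
  mass loss = 2.763 μm/a × 8.96 g/cm³ = 24.76 g·m⁻²·a⁻¹
Ordering by g·m⁻²·a⁻¹: copper (24.8) > zinc (18.6)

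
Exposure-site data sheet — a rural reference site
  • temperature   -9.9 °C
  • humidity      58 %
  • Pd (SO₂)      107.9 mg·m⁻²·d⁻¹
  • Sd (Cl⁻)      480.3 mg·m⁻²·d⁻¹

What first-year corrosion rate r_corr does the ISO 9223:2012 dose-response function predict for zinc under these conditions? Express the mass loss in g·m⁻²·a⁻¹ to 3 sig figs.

r_corr = 7.78 g·m⁻²·a⁻¹

zinc: temperature factor f = +0.038·(-19.9) = -0.7562
  Pd branch = 0.0129·Pd^0.44·e^(0.046·RH+f) = 0.6845 μm/a
  Cl⁻ term: 0.0175·480.3^0.57·exp(0.008·58+0.085·-9.9) = 0.4051
  r_corr = 0.6845 + 0.4051 = 1.09 μm/a
Convert to mass loss: 1.09 μm/a × 7.14 g/cm³ = 7.78 g·m⁻²·a⁻¹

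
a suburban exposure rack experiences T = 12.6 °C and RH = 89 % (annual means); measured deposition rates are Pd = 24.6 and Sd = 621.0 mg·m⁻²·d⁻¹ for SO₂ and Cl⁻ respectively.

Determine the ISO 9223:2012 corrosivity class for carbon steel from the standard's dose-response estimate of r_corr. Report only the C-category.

CX

carbon steel: T>10 °C ⇒ hinge -0.054·(12.6−10) = -0.1404
  sulphur-dioxide contribution → 48.23 μm/a
  chloride contribution → 171.7 μm/a
  ⇒ r_corr(carbon steel) = 219.9 μm/a
Category bounds: 200…700 μm/a bracket r_corr ⇒ CX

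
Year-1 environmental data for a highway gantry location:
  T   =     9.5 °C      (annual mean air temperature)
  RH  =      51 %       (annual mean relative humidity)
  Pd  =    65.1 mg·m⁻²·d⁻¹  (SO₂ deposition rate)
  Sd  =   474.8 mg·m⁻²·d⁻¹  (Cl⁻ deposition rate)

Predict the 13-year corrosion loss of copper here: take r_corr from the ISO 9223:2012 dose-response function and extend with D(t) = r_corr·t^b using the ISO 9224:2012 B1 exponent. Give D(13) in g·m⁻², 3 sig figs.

D(13) = 41.6 g·m⁻²

copper: temperature factor f = +0.126·(-0.5) = -0.0630
  Pd branch = 0.0053·Pd^0.26·e^(0.059·RH+f) = 0.2987 μm/a
  Sd branch = 0.01025·Sd^0.27·e^(0.036·RH+0.049·T) = 0.5406 μm/a
  sum: 0.2987 + 0.5406 → r_corr = 0.8393 μm/a
Power-law: D(13) = r_corr · 13^0.667
  D(13) = 0.8393 × 13^0.667 = 0.8393 × 5.534 = 4.645 μm
  Mass loss = 4.645 μm × 8.96 g/cm³ = 41.61 g·m⁻²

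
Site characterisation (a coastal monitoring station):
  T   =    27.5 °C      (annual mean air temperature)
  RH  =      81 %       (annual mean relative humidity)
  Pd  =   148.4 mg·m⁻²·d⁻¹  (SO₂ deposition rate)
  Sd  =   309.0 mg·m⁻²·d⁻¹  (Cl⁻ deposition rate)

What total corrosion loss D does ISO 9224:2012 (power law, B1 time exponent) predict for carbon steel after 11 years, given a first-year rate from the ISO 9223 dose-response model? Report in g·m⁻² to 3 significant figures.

carbon steel: T>10 °C ⇒ hinge -0.054·(27.5−10) = -0.9450
  sulphur-dioxide contribution → 46.8 μm/a
  chloride contribution → 155.2 μm/a
  ⇒ r_corr(carbon steel) = 202 μm/a
Long-term exponent b (ISO 9224 Table 2, B1) = 0.523
  D(11) = 202 × 11^0.523 = 202 × 3.505 = 708 μm
  Mass loss = 708 μm × 7.85 g/cm³ = 5558 g·m⁻²

D(11) = 5.56e+03 g·m⁻²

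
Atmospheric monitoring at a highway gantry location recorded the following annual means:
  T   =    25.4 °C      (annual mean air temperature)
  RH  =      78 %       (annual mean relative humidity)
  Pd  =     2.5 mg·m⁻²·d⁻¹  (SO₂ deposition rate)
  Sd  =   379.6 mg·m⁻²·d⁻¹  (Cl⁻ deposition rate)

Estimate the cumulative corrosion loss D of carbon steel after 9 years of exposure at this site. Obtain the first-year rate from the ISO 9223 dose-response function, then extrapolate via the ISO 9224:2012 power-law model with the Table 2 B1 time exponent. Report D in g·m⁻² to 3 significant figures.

D(9) = 3.78e+03 g·m⁻²

carbon steel: temperature factor f = -0.054·(15.4) = -0.8316
  sulphur-dioxide contribution → 5.905 μm/a
  chloride contribution → 146.9 μm/a
  total first-year rate 152.8 μm/a
ISO 9224: D(t) = r_corr · t^b with b = 0.523 (carbon steel, B1)
  D(9) = 152.8 × 9^0.523 = 152.8 × 3.156 = 482 μm
  Mass loss = 482 μm × 7.85 g/cm³ = 3784 g·m⁻²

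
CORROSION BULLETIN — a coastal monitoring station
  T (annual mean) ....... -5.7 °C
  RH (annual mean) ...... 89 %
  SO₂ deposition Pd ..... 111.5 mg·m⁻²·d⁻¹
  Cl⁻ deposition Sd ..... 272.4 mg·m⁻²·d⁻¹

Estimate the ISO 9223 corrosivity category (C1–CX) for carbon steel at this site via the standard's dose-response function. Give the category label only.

carbon steel: f(T) = +0.150·(T−10) [T≤10 °C] = -2.3550
  sulphur-dioxide contribution → 11.56 μm/a
  chloride contribution → 49.54 μm/a
  ⇒ r_corr(carbon steel) = 61.09 μm/a
61.1 μm/a falls in (50, 80] for carbon steel → category C4

C4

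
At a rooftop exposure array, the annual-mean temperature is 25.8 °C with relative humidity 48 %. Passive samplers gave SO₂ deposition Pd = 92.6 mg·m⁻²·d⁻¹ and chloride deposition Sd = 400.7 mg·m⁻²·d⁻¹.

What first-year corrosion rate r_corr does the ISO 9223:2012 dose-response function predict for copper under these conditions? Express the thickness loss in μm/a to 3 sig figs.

copper: f(T) = -0.080·(T−10) [T>10 °C] = -1.2640
  Pd branch = 0.0053·Pd^0.26·e^(0.059·RH+f) = 0.08252 μm/a
  Cl⁻ term: 0.01025·400.7^0.27·exp(0.036·48+0.049·25.8) = 1.03
  sum: 0.08252 + 1.03 → r_corr = 1.113 μm/a

r_corr = 1.11 μm/a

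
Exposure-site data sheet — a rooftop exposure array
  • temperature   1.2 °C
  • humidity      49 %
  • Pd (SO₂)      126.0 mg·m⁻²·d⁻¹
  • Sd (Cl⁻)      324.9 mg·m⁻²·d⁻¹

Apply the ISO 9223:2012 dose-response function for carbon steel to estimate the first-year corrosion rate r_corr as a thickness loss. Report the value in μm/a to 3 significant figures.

carbon steel: T≤10 °C ⇒ hinge +0.150·(1.2−10) = -1.3200
  SO₂ term: 1.77·126.0^0.52·exp(0.02·49-1.3200) = 15.58
  Cl⁻ term: 0.102·324.9^0.62·exp(0.033·49+0.04·1.2) = 19.45
  sum: 15.58 + 19.45 → r_corr = 35.03 μm/a

r_corr = 35.0 μm/a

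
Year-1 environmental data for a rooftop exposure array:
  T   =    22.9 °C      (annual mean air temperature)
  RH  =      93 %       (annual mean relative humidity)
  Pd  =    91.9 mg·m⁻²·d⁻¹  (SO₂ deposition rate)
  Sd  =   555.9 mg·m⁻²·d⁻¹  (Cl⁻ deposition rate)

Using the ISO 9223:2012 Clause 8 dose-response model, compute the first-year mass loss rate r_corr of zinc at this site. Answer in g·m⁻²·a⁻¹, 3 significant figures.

zinc: f(T) = -0.071·(T−10) [T>10 °C] = -0.9159
  sulphur-dioxide contribution → 2.72 μm/a
  chloride contribution → 9.466 μm/a
  ⇒ r_corr(zinc) = 12.19 μm/a
Convert to mass loss: 12.19 μm/a × 7.14 g/cm³ = 87.01 g·m⁻²·a⁻¹

r_corr = 87.0 g·m⁻²·a⁻¹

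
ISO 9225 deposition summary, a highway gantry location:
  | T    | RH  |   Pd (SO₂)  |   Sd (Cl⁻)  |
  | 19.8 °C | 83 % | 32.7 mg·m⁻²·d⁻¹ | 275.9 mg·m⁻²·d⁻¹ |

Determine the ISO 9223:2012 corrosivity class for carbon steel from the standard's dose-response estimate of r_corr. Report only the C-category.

C5

carbon steel: f(T) = -0.054·(T−10) [T>10 °C] = -0.5292
  Pd branch = 1.77·Pd^0.52·e^(0.02·RH+f) = 33.62 μm/a
  Sd branch = 0.102·Sd^0.62·e^(0.033·RH+0.04·T) = 113.6 μm/a
  sum: 33.62 + 113.6 → r_corr = 147.2 μm/a
ISO 9223 Table 2 (carbon steel): 80 < 147 ≤ 200 μm/a ⇒ C5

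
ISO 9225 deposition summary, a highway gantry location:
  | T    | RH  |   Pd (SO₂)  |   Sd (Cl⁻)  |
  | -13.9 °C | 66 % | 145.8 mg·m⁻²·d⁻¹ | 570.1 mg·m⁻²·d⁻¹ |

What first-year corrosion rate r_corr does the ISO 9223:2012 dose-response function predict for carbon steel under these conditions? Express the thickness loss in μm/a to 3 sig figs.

r_corr = 28.9 μm/a

carbon steel: temperature factor f = +0.150·(-23.9) = -3.5850
  Pd branch = 1.77·Pd^0.52·e^(0.02·RH+f) = 2.452 μm/a
  Sd branch = 0.102·Sd^0.62·e^(0.033·RH+0.04·T) = 26.41 μm/a
  sum: 2.452 + 26.41 → r_corr = 28.86 μm/a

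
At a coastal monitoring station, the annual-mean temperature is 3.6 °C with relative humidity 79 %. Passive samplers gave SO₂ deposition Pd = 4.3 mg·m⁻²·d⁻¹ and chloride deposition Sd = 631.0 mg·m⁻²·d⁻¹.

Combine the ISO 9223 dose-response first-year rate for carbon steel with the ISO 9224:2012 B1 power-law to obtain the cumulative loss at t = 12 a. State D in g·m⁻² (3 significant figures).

carbon steel: T≤10 °C ⇒ hinge +0.150·(3.6−10) = -0.9600
  sulphur-dioxide contribution → 7.025 μm/a
  chloride contribution → 86.97 μm/a
  total first-year rate 93.99 μm/a
Power-law: D(12) = r_corr · 12^0.523
  D(12) = 93.99 × 12^0.523 = 93.99 × 3.668 = 344.8 μm
  Mass loss = 344.8 μm × 7.85 g/cm³ = 2706 g·m⁻²

D(12) = 2.71e+03 g·m⁻²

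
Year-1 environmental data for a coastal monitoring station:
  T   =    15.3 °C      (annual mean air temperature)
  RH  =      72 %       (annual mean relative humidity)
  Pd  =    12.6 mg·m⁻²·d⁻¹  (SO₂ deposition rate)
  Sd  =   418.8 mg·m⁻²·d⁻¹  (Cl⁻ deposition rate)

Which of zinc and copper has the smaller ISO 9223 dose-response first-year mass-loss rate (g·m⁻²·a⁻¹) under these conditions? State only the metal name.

zinc: temperature factor f = -0.071·(5.3) = -0.3763
  sulphur-dioxide contribution → 0.7408 μm/a
  chloride contribution → 3.569 μm/a
  total first-year rate 4.31 μm/a
  mass loss = 4.31 μm/a × 7.14 g/cm³ = 30.77 g·m⁻²·a⁻¹
copper: T>10 °C ⇒ hinge -0.080·(15.3−10) = -0.4240
  sulphur-dioxide contribution → 0.4689 μm/a
  chloride contribution → 1.479 μm/a
  ⇒ r_corr(copper) = 1.948 μm/a
  mass loss = 1.948 μm/a × 8.96 g/cm³ = 17.45 g·m⁻²·a⁻¹
Ordering by g·m⁻²·a⁻¹: zinc (30.8) > copper (17.5)

copper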